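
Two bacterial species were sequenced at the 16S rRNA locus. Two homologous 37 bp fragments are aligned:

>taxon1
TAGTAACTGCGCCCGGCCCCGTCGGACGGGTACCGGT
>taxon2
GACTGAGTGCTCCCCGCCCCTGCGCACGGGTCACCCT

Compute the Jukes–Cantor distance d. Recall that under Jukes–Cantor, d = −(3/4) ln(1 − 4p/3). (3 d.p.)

The sequences differ at 13 of 37 sites, so p = 13/37 ≈ 0.351351.
d = −(3/4) ln(1 − 4p/3) = −0.75 ln(1 − 0.468468) = −0.75 ln(0.531532)
  = −0.75 × (-0.631992) = 0.473994 substitutions/site.

0.474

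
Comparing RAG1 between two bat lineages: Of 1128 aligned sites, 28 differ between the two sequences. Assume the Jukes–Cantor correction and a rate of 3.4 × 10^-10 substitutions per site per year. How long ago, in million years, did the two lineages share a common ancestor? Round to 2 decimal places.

37.12

p = 28/1128 ≈ 0.024823.
d = −(3/4) ln(1 − 4p/3) = −0.75 ln(1 − 0.033097) = −0.75 ln(0.966903)
  = −0.75 × (-0.033657) = 0.025243 substitutions/site.
Under a molecular clock d = 2μt, so t = d/(2μ) = 0.025243 / (2 × 3.4 × 10^-10) = 37.12 million years.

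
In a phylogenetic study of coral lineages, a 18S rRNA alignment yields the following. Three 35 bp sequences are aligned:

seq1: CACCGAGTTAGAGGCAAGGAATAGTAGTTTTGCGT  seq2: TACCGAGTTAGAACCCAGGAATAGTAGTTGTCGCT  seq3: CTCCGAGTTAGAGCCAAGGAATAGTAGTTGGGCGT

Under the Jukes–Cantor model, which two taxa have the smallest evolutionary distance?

seq1–seq2: 8/35 differ, p = 0.229, d = 0.273.
seq1–seq3: 4/35 differ, p = 0.114, d = 0.124.
seq2–seq3: 8/35 differ, p = 0.229, d = 0.273.
The smallest distance is between seq1 and seq3.

seq1 and seq3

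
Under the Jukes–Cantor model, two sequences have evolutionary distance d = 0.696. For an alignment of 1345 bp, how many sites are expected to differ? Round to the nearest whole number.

610

Invert JC69: p = (3/4)(1 − e^(−4d/3)) = 0.75 × (1 − e^(-0.928)) = 0.75 × (1 − 0.395344) = 0.453492.
Expected differing sites = pL ≈ 0.453492 × 1345 = 609.94674 ≈ 610.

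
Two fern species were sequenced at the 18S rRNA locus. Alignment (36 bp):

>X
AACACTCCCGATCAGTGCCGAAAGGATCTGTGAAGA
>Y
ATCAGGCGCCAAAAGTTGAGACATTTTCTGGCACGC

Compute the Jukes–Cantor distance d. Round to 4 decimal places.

0.8240

The sequences differ at 18 of 36 sites, so p = 18/36 = 0.5.
d = −(3/4) ln(1 − 4p/3) = −0.75 ln(1 − 0.666667) = −0.75 ln(0.333333)
  = −0.75 × (-1.098613) = 0.823960 substitutions/site.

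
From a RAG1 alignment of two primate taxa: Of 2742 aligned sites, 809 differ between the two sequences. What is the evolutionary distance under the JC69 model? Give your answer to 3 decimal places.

p = 809/2742 ≈ 0.29504.
d = −(3/4) ln(1 − 4p/3) = −0.75 ln(1 − 0.393387) = −0.75 ln(0.606613)
  = −0.75 × (-0.499864) = 0.374898 substitutions/site.

0.375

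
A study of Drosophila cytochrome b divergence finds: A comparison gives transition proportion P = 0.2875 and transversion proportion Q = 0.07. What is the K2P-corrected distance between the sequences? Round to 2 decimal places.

Under the Kimura two-parameter model, d = −½ ln(1 − 2P − Q) − ¼ ln(1 − 2Q).
1 − 2P − Q = 0.355, giving −½ ln(0.355) = 0.517819.
1 − 2Q = 0.86, giving −¼ ln(0.86) = 0.037706.
d = 0.517819 + 0.037706 = 0.555525.

0.56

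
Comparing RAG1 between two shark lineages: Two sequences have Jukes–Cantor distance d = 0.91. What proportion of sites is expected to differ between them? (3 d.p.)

0.527

p = (3/4)(1 − e^(−4d/3)) = 0.75 × (1 − e^(-1.213333)) = 0.75 × (1 − 0.297205) = 0.527096.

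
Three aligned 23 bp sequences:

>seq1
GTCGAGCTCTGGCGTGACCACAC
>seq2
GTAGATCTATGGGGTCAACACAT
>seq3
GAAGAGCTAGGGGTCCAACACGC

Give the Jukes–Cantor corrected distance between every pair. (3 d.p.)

d(seq1,seq2) = 0.390, d(seq1,seq3) = 0.650, d(seq2,seq3) = 0.390

seq1–seq2: 7/23 sites differ → p ≈ 0.304348, d = −0.75 ln(1 − 0.405797) = 0.390401 ≈ 0.390.
seq1–seq3: 10/23 sites differ → p ≈ 0.434783, d = −0.75 ln(1 − 0.579711) = 0.650110 ≈ 0.650.
seq2–seq3: 7/23 sites differ → p ≈ 0.304348, d = −0.75 ln(1 − 0.405797) = 0.390401 ≈ 0.390.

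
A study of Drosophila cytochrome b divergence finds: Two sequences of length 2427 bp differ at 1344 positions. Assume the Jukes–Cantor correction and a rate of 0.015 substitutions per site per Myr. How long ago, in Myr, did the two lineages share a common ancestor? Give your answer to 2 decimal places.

p = 1344/2427 ≈ 0.55377.
d = −(3/4) ln(1 − 4p/3) = −0.75 ln(1 − 0.73836) = −0.75 ln(0.26164)
  = −0.75 × (-1.340786) = 1.005590 substitutions/site.
Under a molecular clock d = 2μt, so t = d/(2μ) = 1.005590 / (2 × 0.015) = 33.52 Myr.

33.52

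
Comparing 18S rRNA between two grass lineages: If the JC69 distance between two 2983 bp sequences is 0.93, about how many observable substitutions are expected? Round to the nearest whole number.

1590

Invert JC69: p = (3/4)(1 − e^(−4d/3)) = 0.75 × (1 − e^(-1.24)) = 0.75 × (1 − 0.289384) = 0.532962.
Expected differing sites = pL ≈ 0.532962 × 2983 = 1589.825646 ≈ 1590.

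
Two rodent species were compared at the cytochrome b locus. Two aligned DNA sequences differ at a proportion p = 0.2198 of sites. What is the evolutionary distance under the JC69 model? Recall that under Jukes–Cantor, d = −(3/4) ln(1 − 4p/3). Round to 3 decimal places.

d = −(3/4) ln(1 − 4p/3) = −0.75 ln(1 − 0.293067) = −0.75 ln(0.706933)
  = −0.75 × (-0.346819) = 0.260114 substitutions/site.

0.260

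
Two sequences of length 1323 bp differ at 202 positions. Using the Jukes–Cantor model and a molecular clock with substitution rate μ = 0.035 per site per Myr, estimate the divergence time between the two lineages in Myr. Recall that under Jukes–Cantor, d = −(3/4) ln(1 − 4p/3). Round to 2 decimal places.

p = 202/1323 ≈ 0.152683.
d = −(3/4) ln(1 − 4p/3) = −0.75 ln(1 − 0.203577) = −0.75 ln(0.796423)
  = −0.75 × (-0.227625) = 0.170719 substitutions/site.
Under a molecular clock d = 2μt, so t = d/(2μ) = 0.170719 / (2 × 0.035) = 2.44 Myr.

2.44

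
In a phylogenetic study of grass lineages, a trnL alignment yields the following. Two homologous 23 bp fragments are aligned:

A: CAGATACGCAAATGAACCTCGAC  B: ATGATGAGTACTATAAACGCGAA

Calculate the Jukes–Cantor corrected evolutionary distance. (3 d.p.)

0.892

The sequences differ at 12 of 23 sites, so p = 12/23 ≈ 0.521739.
d = −(3/4) ln(1 − 4p/3) = −0.75 ln(1 − 0.695652) = −0.75 ln(0.304348)
  = −0.75 × (-1.189583) = 0.892187 substitutions/site.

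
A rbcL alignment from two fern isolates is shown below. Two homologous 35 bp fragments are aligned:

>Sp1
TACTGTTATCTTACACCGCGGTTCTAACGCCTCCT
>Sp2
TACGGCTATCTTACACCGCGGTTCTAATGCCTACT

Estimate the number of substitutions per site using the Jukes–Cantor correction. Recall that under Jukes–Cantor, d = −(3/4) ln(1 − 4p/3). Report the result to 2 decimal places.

The sequences differ at 4 of 35 sites (4, 6, 28, 33), so p = 4/35 ≈ 0.114286.
d = −(3/4) ln(1 − 4p/3) = −0.75 ln(1 − 0.152381) = −0.75 ln(0.847619)
  = −0.75 × (-0.165324) = 0.123993 substitutions/site.

0.12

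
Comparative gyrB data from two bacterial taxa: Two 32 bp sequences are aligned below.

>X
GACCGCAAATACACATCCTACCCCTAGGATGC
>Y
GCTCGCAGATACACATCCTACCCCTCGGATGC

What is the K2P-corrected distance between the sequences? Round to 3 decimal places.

Of 32 sites, 2 differences are transitions and 2 are transversions, so P = 2/32 = 0.0625 and Q = 2/32 = 0.0625.
Under the Kimura two-parameter model, d = −½ ln(1 − 2P − Q) − ¼ ln(1 − 2Q).
1 − 2P − Q = 0.8125, giving −½ ln(0.8125) = 0.103820.
1 − 2Q = 0.875, giving −¼ ln(0.875) = 0.033383.
d = 0.103820 + 0.033383 = 0.137203.

0.137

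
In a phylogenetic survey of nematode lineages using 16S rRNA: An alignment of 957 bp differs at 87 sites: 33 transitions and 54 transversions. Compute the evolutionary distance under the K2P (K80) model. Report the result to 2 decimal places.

0.10

P = 33/957 ≈ 0.034483 and Q = 54/957 ≈ 0.056426.
Under the Kimura two-parameter model, d = −½ ln(1 − 2P − Q) − ¼ ln(1 − 2Q).
1 − 2P − Q = 0.874608, giving −½ ln(0.874608) = 0.066990.
1 − 2Q = 0.887148, giving −¼ ln(0.887148) = 0.029936.
d = 0.066990 + 0.029936 = 0.096926.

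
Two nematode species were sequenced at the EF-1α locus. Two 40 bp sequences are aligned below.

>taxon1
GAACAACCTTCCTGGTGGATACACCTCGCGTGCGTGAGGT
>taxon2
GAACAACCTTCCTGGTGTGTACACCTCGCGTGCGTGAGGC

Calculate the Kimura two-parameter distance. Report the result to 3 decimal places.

0.080

Of 40 sites, 2 differences are transitions and 1 are transversions, so P = 2/40 = 0.05 and Q = 1/40 = 0.025.
Under the Kimura two-parameter model, d = −½ ln(1 − 2P − Q) − ¼ ln(1 − 2Q).
1 − 2P − Q = 0.875, giving −½ ln(0.875) = 0.066766.
1 − 2Q = 0.95, giving −¼ ln(0.95) = 0.012823.
d = 0.066766 + 0.012823 = 0.079589.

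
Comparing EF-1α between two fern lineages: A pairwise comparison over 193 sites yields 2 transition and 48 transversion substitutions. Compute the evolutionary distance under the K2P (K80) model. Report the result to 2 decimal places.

P = 2/193 ≈ 0.010363 and Q = 48/193 ≈ 0.248705.
Under the Kimura two-parameter model, d = −½ ln(1 − 2P − Q) − ¼ ln(1 − 2Q).
1 − 2P − Q = 0.730569, giving −½ ln(0.730569) = 0.156966.
1 − 2Q = 0.50259, giving −¼ ln(0.50259) = 0.171995.
d = 0.156966 + 0.171995 = 0.328961.

0.33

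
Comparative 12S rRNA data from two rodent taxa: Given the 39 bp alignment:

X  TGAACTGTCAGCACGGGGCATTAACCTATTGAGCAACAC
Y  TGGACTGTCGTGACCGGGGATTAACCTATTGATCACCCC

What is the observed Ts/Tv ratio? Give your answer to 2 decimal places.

0.29

Transitions are A↔G and C↔T; transversions are all other mismatches.
Transitions: 2. Transversions: 7.
R = 2/7 = 0.285714… ≈ 0.29 (to 2 d.p.).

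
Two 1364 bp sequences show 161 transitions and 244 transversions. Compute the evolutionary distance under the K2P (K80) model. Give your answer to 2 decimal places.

0.38

P = 161/1364 ≈ 0.118035 and Q = 244/1364 ≈ 0.178886.
Under the Kimura two-parameter model, d = −½ ln(1 − 2P − Q) − ¼ ln(1 − 2Q).
1 − 2P − Q = 0.585044, giving −½ ln(0.585044) = 0.268034.
1 − 2Q = 0.642228, giving −¼ ln(0.642228) = 0.110703.
d = 0.268034 + 0.110703 = 0.378737.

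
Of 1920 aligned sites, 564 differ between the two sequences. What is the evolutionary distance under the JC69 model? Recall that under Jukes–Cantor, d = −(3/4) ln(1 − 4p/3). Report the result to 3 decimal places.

0.373

p = 564/1920 = 0.29375.
d = −(3/4) ln(1 − 4p/3) = −0.75 ln(1 − 0.391667) = −0.75 ln(0.608333)
  = −0.75 × (-0.497033) = 0.372775 substitutions/site.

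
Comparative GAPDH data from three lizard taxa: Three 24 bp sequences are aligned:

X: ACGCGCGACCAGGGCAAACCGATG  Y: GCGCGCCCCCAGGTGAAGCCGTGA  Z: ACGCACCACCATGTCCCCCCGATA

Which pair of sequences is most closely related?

X and Z

X–Y: 9/24 differ, p = 0.375, d = 0.520.
X–Z: 8/24 differ, p = 0.333, d = 0.441.
Y–Z: 10/24 differ, p = 0.417, d = 0.608.
The smallest distance is between X and Z.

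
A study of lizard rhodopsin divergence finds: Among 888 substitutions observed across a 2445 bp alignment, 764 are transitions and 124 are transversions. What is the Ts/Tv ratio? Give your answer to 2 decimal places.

R = 764/124 = 6.161290… ≈ 6.16 (to 2 d.p.).

6.16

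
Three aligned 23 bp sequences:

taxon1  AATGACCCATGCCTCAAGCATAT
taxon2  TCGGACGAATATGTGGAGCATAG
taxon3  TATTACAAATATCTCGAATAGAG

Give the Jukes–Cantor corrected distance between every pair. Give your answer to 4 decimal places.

taxon1–taxon2: 11/23 sites differ → p ≈ 0.478261, d = −0.75 ln(1 − 0.637681) = 0.761423 ≈ 0.7614.
taxon1–taxon3: 11/23 sites differ → p ≈ 0.478261, d = −0.75 ln(1 − 0.637681) = 0.761423 ≈ 0.7614.
taxon2–taxon3: 9/23 sites differ → p ≈ 0.391304, d = −0.75 ln(1 − 0.521739) = 0.553199 ≈ 0.5532.

d(taxon1,taxon2) = 0.7614, d(taxon1,taxon3) = 0.7614, d(taxon2,taxon3) = 0.5532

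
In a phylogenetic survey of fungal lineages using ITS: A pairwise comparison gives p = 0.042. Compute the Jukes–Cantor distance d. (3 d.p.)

d = −(3/4) ln(1 − 4p/3) = −0.75 ln(1 − 0.056) = −0.75 ln(0.944)
  = −0.75 × (-0.057629) = 0.043222 substitutions/site.

0.043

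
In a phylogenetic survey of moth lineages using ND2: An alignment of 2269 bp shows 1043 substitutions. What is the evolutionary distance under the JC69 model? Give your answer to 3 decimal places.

p = 1043/2269 ≈ 0.459674.
d = −(3/4) ln(1 − 4p/3) = −0.75 ln(1 − 0.612899) = −0.75 ln(0.387101)
  = −0.75 × (-0.949070) = 0.711803 substitutions/site.

0.712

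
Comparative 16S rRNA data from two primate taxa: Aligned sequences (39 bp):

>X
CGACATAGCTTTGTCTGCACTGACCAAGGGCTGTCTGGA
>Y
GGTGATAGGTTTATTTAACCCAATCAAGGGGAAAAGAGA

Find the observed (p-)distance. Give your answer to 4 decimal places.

0.4872

The sequences differ at 19 of 39 positions.
p = 19/39 = 0.487179… ≈ 0.4872 (to 4 d.p.).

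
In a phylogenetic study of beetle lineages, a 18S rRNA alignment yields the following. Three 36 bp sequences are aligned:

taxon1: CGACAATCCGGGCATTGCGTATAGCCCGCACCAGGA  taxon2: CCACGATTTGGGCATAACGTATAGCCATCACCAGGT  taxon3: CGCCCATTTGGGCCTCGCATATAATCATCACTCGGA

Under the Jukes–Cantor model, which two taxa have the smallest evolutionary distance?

taxon1 and taxon2

taxon1–taxon2: 9/36 differ, p = 0.250, d = 0.304.
taxon1–taxon3: 13/36 differ, p = 0.361, d = 0.493.
taxon2–taxon3: 12/36 differ, p = 0.333, d = 0.441.
The smallest distance is between taxon1 and taxon2.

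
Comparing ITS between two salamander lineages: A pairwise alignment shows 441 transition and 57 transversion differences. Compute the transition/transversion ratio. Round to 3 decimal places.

7.737

R = 441/57 = 7.736842… ≈ 7.737 (to 3 d.p.).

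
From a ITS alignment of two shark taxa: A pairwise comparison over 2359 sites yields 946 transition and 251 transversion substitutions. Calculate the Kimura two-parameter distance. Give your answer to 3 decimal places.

1.255

P = 946/2359 ≈ 0.401017 and Q = 251/2359 ≈ 0.106401.
Under the Kimura two-parameter model, d = −½ ln(1 − 2P − Q) − ¼ ln(1 − 2Q).
1 − 2P − Q = 0.091565, giving −½ ln(0.091565) = 1.195353.
1 − 2Q = 0.787198, giving −¼ ln(0.787198) = 0.059819.
d = 1.195353 + 0.059819 = 1.255172.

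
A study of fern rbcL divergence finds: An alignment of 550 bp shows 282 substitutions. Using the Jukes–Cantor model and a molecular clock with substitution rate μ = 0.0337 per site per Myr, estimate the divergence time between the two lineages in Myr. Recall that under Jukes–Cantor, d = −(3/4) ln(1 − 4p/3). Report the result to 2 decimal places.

p = 282/550 ≈ 0.512727.
d = −(3/4) ln(1 − 4p/3) = −0.75 ln(1 − 0.683636) = −0.75 ln(0.316364)
  = −0.75 × (-1.150862) = 0.863147 substitutions/site.
Under a molecular clock d = 2μt, so t = d/(2μ) = 0.863147 / (2 × 0.0337) = 12.81 Myr.

12.81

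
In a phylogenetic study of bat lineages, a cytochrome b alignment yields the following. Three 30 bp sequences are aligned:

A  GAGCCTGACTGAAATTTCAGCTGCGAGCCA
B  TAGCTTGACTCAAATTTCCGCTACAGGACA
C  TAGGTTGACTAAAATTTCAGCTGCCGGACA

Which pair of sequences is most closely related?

A–B: 8/30 differ, p = 0.267, d = 0.330.
A–C: 7/30 differ, p = 0.233, d = 0.280.
B–C: 5/30 differ, p = 0.167, d = 0.188.
The smallest distance is between B and C.

B and C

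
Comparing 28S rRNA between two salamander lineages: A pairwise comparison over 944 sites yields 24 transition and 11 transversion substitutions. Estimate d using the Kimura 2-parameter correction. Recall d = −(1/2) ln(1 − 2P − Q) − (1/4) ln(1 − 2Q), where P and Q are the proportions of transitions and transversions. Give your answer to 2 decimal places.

P = 24/944 ≈ 0.025424 and Q = 11/944 ≈ 0.011653.
Under the Kimura two-parameter model, d = −½ ln(1 − 2P − Q) − ¼ ln(1 − 2Q).
1 − 2P − Q = 0.937499, giving −½ ln(0.937499) = 0.032270.
1 − 2Q = 0.976694, giving −¼ ln(0.976694) = 0.005895.
d = 0.032270 + 0.005895 = 0.038165.

0.04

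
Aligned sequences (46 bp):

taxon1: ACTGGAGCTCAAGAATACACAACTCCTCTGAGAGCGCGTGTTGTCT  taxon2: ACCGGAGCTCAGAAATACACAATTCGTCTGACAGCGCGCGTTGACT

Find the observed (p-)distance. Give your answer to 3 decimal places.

The sequences differ at 8 of 46 positions (sites 3, 12, 13, 23, 26, 32, 39, 44).
p = 8/46 = 0.173913… ≈ 0.174 (to 3 d.p.).

0.174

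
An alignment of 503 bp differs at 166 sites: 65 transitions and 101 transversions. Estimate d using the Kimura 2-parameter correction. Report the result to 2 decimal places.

P = 65/503 ≈ 0.129225 and Q = 101/503 ≈ 0.200795.
Under the Kimura two-parameter model, d = −½ ln(1 − 2P − Q) − ¼ ln(1 − 2Q).
1 − 2P − Q = 0.540755, giving −½ ln(0.540755) = 0.307394.
1 − 2Q = 0.59841, giving −¼ ln(0.59841) = 0.128370.
d = 0.307394 + 0.128370 = 0.435764.

0.44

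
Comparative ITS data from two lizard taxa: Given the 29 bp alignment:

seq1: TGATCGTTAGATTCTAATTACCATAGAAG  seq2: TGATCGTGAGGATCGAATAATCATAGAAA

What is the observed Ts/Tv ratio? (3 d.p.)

Transitions are A↔G and C↔T; transversions are all other mismatches.
Transitions: 3. Transversions: 4.
R = 3/4 = 0.750.

0.750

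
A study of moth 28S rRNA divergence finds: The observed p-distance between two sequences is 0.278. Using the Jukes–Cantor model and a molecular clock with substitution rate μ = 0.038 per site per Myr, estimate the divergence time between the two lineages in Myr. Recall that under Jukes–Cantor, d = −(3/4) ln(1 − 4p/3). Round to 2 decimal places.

4.57

d = −(3/4) ln(1 − 4p/3) = −0.75 ln(1 − 0.370667) = −0.75 ln(0.629333)
  = −0.75 × (-0.463095) = 0.347321 substitutions/site.
Under a molecular clock d = 2μt, so t = d/(2μ) = 0.347321 / (2 × 0.038) = 4.57 Myr.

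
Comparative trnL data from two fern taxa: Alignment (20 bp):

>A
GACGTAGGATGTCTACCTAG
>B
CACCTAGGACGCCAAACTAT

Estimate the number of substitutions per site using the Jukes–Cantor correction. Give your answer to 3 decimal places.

0.471

The sequences differ at 7 of 20 sites (1, 4, 10, 12, 14, 16, 20), so p = 7/20 = 0.35.
d = −(3/4) ln(1 − 4p/3) = −0.75 ln(1 − 0.466667) = −0.75 ln(0.533333)
  = −0.75 × (-0.628609) = 0.471457 substitutions/site.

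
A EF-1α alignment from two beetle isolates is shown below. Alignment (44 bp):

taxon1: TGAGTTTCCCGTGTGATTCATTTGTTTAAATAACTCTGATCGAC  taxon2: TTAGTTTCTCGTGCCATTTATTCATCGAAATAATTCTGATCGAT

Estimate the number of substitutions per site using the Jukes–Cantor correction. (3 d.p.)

0.304

The sequences differ at 11 of 44 sites, so p = 11/44 = 0.25.
d = −(3/4) ln(1 − 4p/3) = −0.75 ln(1 − 0.333333) = −0.75 ln(0.666667)
  = −0.75 × (-0.405465) = 0.304099 substitutions/site.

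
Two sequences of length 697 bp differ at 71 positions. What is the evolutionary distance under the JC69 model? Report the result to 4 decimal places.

0.1095

p = 71/697 ≈ 0.101865.
d = −(3/4) ln(1 − 4p/3) = −0.75 ln(1 − 0.13582) = −0.75 ln(0.86418)
  = −0.75 × (-0.145974) = 0.109481 substitutions/site.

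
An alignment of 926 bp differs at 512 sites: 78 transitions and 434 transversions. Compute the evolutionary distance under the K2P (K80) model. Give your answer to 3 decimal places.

1.199

P = 78/926 ≈ 0.084233 and Q = 434/926 ≈ 0.468683.
Under the Kimura two-parameter model, d = −½ ln(1 − 2P − Q) − ¼ ln(1 − 2Q).
1 − 2P − Q = 0.362851, giving −½ ln(0.362851) = 0.506881.
1 − 2Q = 0.062634, giving −¼ ln(0.062634) = 0.692612.
d = 0.506881 + 0.692612 = 1.199493.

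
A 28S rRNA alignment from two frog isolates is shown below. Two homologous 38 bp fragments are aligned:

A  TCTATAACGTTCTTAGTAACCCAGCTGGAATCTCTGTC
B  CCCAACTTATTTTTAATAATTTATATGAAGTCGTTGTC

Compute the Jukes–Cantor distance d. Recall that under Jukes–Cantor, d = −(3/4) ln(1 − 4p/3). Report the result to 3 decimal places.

0.749

The sequences differ at 18 of 38 sites, so p = 18/38 ≈ 0.473684.
d = −(3/4) ln(1 − 4p/3) = −0.75 ln(1 − 0.631579) = −0.75 ln(0.368421)
  = −0.75 × (-0.998529) = 0.748897 substitutions/site.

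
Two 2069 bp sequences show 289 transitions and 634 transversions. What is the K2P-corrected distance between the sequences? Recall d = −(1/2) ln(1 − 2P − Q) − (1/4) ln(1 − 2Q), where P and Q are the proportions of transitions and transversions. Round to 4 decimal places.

P = 289/2069 ≈ 0.139681 and Q = 634/2069 ≈ 0.306428.
Under the Kimura two-parameter model, d = −½ ln(1 − 2P − Q) − ¼ ln(1 − 2Q).
1 − 2P − Q = 0.41421, giving −½ ln(0.41421) = 0.440691.
1 − 2Q = 0.387144, giving −¼ ln(0.387144) = 0.237240.
d = 0.440691 + 0.237240 = 0.677931.

0.6779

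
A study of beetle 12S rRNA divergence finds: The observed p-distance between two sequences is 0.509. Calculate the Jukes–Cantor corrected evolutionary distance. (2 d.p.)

d = −(3/4) ln(1 − 4p/3) = −0.75 ln(1 − 0.678667) = −0.75 ln(0.321333)
  = −0.75 × (-1.135277) = 0.851458 substitutions/site.

0.85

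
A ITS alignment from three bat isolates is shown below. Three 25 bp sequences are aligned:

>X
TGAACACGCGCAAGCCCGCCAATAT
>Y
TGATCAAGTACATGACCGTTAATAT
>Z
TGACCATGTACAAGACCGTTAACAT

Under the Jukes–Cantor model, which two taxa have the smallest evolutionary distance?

Y and Z

X–Y: 8/25 differ, p = 0.320, d = 0.417.
X–Z: 8/25 differ, p = 0.320, d = 0.417.
Y–Z: 4/25 differ, p = 0.160, d = 0.180.
The smallest distance is between Y and Z.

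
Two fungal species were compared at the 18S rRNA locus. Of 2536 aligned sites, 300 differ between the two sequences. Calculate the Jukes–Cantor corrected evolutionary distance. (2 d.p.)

0.13

p = 300/2536 ≈ 0.118297.
d = −(3/4) ln(1 − 4p/3) = −0.75 ln(1 − 0.157729) = −0.75 ln(0.842271)
  = −0.75 × (-0.171653) = 0.128740 substitutions/site.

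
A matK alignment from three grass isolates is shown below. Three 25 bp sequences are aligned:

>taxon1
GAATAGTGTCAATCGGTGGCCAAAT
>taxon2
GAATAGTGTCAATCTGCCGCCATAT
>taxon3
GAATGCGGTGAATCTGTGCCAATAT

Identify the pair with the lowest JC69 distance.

taxon1–taxon2: 4/25 differ, p = 0.160, d = 0.180.
taxon1–taxon3: 8/25 differ, p = 0.320, d = 0.417.
taxon2–taxon3: 8/25 differ, p = 0.320, d = 0.417.
The smallest distance is between taxon1 and taxon2.

taxon1 and taxon2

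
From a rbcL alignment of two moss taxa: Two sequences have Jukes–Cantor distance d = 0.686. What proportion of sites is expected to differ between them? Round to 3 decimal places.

p = (3/4)(1 − e^(−4d/3)) = 0.75 × (1 − e^(-0.914667)) = 0.75 × (1 − 0.400650) = 0.449513.

0.450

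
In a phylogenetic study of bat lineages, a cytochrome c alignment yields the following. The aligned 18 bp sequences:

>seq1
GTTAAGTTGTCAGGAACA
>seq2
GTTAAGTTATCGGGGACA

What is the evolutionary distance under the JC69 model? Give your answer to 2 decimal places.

0.19

The sequences differ at 3 of 18 sites (9, 12, 15), so p = 3/18 ≈ 0.166667.
d = −(3/4) ln(1 − 4p/3) = −0.75 ln(1 − 0.222223) = −0.75 ln(0.777777)
  = −0.75 × (-0.251315) = 0.188486 substitutions/site.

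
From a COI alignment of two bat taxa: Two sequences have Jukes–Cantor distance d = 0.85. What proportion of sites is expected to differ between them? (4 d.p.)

p = (3/4)(1 − e^(−4d/3)) = 0.75 × (1 − e^(-1.133333)) = 0.75 × (1 − 0.321958) = 0.508532.

0.5085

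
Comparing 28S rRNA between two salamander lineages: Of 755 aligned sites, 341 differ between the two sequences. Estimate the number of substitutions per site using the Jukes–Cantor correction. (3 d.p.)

0.691

p = 341/755 ≈ 0.451656.
d = −(3/4) ln(1 − 4p/3) = −0.75 ln(1 − 0.602208) = −0.75 ln(0.397792)
  = −0.75 × (-0.921826) = 0.691370 substitutions/site.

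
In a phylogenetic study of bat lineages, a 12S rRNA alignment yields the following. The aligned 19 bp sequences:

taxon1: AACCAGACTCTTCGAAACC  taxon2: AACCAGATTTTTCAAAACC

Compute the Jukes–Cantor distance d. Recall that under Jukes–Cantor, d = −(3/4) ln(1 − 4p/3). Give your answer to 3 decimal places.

0.177

The sequences differ at 3 of 19 sites (8, 10, 14), so p = 3/19 ≈ 0.157895.
d = −(3/4) ln(1 − 4p/3) = −0.75 ln(1 − 0.210527) = −0.75 ln(0.789473)
  = −0.75 × (-0.236390) = 0.177293 substitutions/site.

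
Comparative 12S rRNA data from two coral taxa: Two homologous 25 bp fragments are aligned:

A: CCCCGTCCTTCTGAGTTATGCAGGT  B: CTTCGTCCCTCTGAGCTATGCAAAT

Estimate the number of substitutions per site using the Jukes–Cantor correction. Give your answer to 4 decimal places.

0.2892

The sequences differ at 6 of 25 sites (2, 3, 9, 16, 23, 24), so p = 6/25 = 0.24.
d = −(3/4) ln(1 − 4p/3) = −0.75 ln(1 − 0.32) = −0.75 ln(0.68)
  = −0.75 × (-0.385662) = 0.289247 substitutions/site.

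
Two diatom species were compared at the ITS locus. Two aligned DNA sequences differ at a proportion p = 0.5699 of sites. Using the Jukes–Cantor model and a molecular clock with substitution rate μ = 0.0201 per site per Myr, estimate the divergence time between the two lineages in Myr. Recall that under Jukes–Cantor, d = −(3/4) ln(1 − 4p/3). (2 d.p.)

26.61

d = −(3/4) ln(1 − 4p/3) = −0.75 ln(1 − 0.759867) = −0.75 ln(0.240133)
  = −0.75 × (-1.426562) = 1.069922 substitutions/site.
Under a molecular clock d = 2μt, so t = d/(2μ) = 1.069922 / (2 × 0.0201) = 26.61 Myr.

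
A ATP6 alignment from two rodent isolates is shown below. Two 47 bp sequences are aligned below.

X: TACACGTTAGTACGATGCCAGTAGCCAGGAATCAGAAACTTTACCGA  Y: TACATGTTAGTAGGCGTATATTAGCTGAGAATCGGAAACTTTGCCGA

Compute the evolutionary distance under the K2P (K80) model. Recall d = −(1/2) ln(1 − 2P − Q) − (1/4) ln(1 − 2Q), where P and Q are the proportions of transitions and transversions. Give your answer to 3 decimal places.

Of 47 sites, 7 differences are transitions and 6 are transversions, so P = 7/47 ≈ 0.148936 and Q = 6/47 ≈ 0.12766.
Under the Kimura two-parameter model, d = −½ ln(1 − 2P − Q) − ¼ ln(1 − 2Q).
1 − 2P − Q = 0.574468, giving −½ ln(0.574468) = 0.277155.
1 − 2Q = 0.74468, giving −¼ ln(0.74468) = 0.073700.
d = 0.277155 + 0.073700 = 0.350855.

0.351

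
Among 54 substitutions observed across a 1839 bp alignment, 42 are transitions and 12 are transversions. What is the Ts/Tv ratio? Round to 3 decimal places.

R = 42/12 = 3.500.

3.500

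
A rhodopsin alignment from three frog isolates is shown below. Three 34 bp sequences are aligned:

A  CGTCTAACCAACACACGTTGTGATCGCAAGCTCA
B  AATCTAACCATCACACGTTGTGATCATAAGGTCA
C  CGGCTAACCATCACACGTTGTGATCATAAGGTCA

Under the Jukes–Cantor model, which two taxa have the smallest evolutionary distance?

A–B: 6/34 differ, p = 0.176, d = 0.201.
A–C: 5/34 differ, p = 0.147, d = 0.164.
B–C: 3/34 differ, p = 0.088, d = 0.094.
The smallest distance is between B and C.

B and C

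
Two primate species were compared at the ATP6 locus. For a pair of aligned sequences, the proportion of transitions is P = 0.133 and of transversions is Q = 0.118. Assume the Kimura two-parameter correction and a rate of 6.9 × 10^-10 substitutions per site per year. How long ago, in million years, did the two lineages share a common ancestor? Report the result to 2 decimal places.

Under the Kimura two-parameter model, d = −½ ln(1 − 2P − Q) − ¼ ln(1 − 2Q).
1 − 2P − Q = 0.616, giving −½ ln(0.616) = 0.242254.
1 − 2Q = 0.764, giving −¼ ln(0.764) = 0.067297.
d = 0.242254 + 0.067297 = 0.309551.
Under a molecular clock d = 2μt, so t = d/(2μ) = 0.309551 / (2 × 6.9 × 10^-10) = 224.31 million years.

224.31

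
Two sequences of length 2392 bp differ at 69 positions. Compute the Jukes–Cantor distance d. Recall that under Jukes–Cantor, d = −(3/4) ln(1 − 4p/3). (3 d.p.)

p = 69/2392 ≈ 0.028846.
d = −(3/4) ln(1 − 4p/3) = −0.75 ln(1 − 0.038461) = −0.75 ln(0.961539)
  = −0.75 × (-0.039220) = 0.029415 substitutions/site.

0.029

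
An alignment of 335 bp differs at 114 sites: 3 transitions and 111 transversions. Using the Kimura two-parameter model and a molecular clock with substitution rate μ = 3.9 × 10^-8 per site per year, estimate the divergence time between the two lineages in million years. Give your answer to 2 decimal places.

6.24

P = 3/335 ≈ 0.008955 and Q = 111/335 ≈ 0.331343.
Under the Kimura two-parameter model, d = −½ ln(1 − 2P − Q) − ¼ ln(1 − 2Q).
1 − 2P − Q = 0.650747, giving −½ ln(0.650747) = 0.214817.
1 − 2Q = 0.337314, giving −¼ ln(0.337314) = 0.271685.
d = 0.214817 + 0.271685 = 0.486502.
Under a molecular clock d = 2μt, so t = d/(2μ) = 0.486502 / (2 × 3.9 × 10^-8) = 6.24 million years.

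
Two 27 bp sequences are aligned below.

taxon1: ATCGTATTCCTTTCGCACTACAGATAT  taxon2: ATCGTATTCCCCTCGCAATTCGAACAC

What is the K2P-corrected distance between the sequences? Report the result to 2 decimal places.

Of 27 sites, 6 differences are transitions and 2 are transversions, so P = 6/27 ≈ 0.222222 and Q = 2/27 ≈ 0.074074.
Under the Kimura two-parameter model, d = −½ ln(1 − 2P − Q) − ¼ ln(1 − 2Q).
1 − 2P − Q = 0.481482, giving −½ ln(0.481482) = 0.365443.
1 − 2Q = 0.851852, giving −¼ ln(0.851852) = 0.040086.
d = 0.365443 + 0.040086 = 0.405529.

0.41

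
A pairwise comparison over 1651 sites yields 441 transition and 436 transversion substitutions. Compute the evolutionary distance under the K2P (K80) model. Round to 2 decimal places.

P = 441/1651 ≈ 0.267111 and Q = 436/1651 ≈ 0.264082.
Under the Kimura two-parameter model, d = −½ ln(1 − 2P − Q) − ¼ ln(1 − 2Q).
1 − 2P − Q = 0.201696, giving −½ ln(0.201696) = 0.800497.
1 − 2Q = 0.471836, giving −¼ ln(0.471836) = 0.187781.
d = 0.800497 + 0.187781 = 0.988278.

0.99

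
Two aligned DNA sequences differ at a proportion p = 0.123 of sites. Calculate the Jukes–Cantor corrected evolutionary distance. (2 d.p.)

0.13

d = −(3/4) ln(1 − 4p/3) = −0.75 ln(1 − 0.164) = −0.75 ln(0.836)
  = −0.75 × (-0.179127) = 0.134345 substitutions/site.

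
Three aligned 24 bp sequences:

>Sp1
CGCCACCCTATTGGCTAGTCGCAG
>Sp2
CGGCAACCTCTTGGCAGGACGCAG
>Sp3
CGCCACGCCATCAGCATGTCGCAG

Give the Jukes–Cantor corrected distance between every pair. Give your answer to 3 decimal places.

d(Sp1,Sp2) = 0.304, d(Sp1,Sp3) = 0.304, d(Sp2,Sp3) = 0.520

Sp1–Sp2: 6/24 sites differ → p = 0.25, d = −0.75 ln(1 − 0.333333) = 0.304098 ≈ 0.304.
Sp1–Sp3: 6/24 sites differ → p = 0.25, d = −0.75 ln(1 − 0.333333) = 0.304098 ≈ 0.304.
Sp2–Sp3: 9/24 sites differ → p = 0.375, d = −0.75 ln(1 − 0.5) = 0.519860 ≈ 0.520.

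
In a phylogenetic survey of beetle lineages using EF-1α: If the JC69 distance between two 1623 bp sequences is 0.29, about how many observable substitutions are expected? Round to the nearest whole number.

390

Invert JC69: p = (3/4)(1 − e^(−4d/3)) = 0.75 × (1 − e^(-0.386667)) = 0.75 × (1 − 0.679317) = 0.240512.
Expected differing sites = pL ≈ 0.240512 × 1623 = 390.350976 ≈ 390.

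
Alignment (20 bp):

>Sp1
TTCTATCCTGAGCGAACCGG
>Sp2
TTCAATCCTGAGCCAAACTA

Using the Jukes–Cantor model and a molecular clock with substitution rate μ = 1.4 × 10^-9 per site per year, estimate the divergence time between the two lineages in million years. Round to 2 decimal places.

108.61

The sequences differ at 5 of 20 sites (4, 14, 17, 19, 20), so p = 5/20 = 0.25.
d = −(3/4) ln(1 − 4p/3) = −0.75 ln(1 − 0.333333) = −0.75 ln(0.666667)
  = −0.75 × (-0.405465) = 0.304099 substitutions/site.
Under a molecular clock d = 2μt, so t = d/(2μ) = 0.304099 / (2 × 1.4 × 10^-9) = 108.61 million years.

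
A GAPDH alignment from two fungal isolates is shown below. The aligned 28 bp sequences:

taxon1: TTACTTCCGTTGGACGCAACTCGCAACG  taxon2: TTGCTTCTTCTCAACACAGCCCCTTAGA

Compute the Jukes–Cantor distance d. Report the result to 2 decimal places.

The sequences differ at 14 of 28 sites, so p = 14/28 = 0.5.
d = −(3/4) ln(1 − 4p/3) = −0.75 ln(1 − 0.666667) = −0.75 ln(0.333333)
  = −0.75 × (-1.098613) = 0.823960 substitutions/site.

0.82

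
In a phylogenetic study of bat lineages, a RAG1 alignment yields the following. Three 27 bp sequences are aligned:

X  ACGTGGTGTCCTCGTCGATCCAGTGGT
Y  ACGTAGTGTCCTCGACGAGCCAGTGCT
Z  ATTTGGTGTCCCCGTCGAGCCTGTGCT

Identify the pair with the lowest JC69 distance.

X and Y

X–Y: 4/27 differ, p = 0.148, d = 0.165.
X–Z: 6/27 differ, p = 0.222, d = 0.264.
Y–Z: 6/27 differ, p = 0.222, d = 0.264.
The smallest distance is between X and Y.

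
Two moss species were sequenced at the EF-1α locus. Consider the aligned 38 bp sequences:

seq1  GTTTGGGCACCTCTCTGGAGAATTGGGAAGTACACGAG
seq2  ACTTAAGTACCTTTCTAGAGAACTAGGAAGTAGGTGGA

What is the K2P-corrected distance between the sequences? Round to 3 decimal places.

Of 38 sites, 13 differences are transitions and 1 are transversions, so P = 13/38 ≈ 0.342105 and Q = 1/38 ≈ 0.026316.
Under the Kimura two-parameter model, d = −½ ln(1 − 2P − Q) − ¼ ln(1 − 2Q).
1 − 2P − Q = 0.289474, giving −½ ln(0.289474) = 0.619845.
1 − 2Q = 0.947368, giving −¼ ln(0.947368) = 0.013517.
d = 0.619845 + 0.013517 = 0.633362.

0.633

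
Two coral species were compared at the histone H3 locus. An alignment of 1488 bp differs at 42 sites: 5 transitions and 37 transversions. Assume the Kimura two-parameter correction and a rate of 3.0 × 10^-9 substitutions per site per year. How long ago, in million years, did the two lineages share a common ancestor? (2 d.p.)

P = 5/1488 ≈ 0.00336 and Q = 37/1488 ≈ 0.024866.
Under the Kimura two-parameter model, d = −½ ln(1 − 2P − Q) − ¼ ln(1 − 2Q).
1 − 2P − Q = 0.968414, giving −½ ln(0.968414) = 0.016048.
1 − 2Q = 0.950268, giving −¼ ln(0.950268) = 0.012753.
d = 0.016048 + 0.012753 = 0.028801.
Under a molecular clock d = 2μt, so t = d/(2μ) = 0.028801 / (2 × 3.0 × 10^-9) = 4.80 million years.

4.80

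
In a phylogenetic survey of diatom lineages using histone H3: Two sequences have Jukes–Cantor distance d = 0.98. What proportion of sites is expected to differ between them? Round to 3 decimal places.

0.547

p = (3/4)(1 − e^(−4d/3)) = 0.75 × (1 − e^(-1.306667)) = 0.75 × (1 − 0.270721) = 0.546959.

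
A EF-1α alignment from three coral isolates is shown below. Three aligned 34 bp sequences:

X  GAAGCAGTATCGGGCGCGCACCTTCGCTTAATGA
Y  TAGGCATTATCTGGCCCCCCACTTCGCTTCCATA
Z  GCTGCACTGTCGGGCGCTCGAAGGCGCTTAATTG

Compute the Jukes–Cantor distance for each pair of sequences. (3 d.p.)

X–Y: 12/34 sites differ → p ≈ 0.352941, d = −0.75 ln(1 − 0.470588) = 0.476991 ≈ 0.477.
X–Z: 12/34 sites differ → p ≈ 0.352941, d = −0.75 ln(1 − 0.470588) = 0.476991 ≈ 0.477.
Y–Z: 16/34 sites differ → p ≈ 0.470588, d = −0.75 ln(1 − 0.627451) = 0.740540 ≈ 0.741.

d(X,Y) = 0.477, d(X,Z) = 0.477, d(Y,Z) = 0.741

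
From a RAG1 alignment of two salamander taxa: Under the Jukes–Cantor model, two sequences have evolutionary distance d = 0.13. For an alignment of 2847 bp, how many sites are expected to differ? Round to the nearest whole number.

Invert JC69: p = (3/4)(1 − e^(−4d/3)) = 0.75 × (1 − e^(-0.173333)) = 0.75 × (1 − 0.840858) = 0.119357.
Expected differing sites = pL ≈ 0.119357 × 2847 = 339.809379 ≈ 340.

340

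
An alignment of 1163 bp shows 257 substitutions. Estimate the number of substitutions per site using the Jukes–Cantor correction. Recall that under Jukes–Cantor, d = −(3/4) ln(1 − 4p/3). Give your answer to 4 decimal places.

0.2618

p = 257/1163 ≈ 0.22098.
d = −(3/4) ln(1 − 4p/3) = −0.75 ln(1 − 0.29464) = −0.75 ln(0.70536)
  = −0.75 × (-0.349047) = 0.261785 substitutions/site.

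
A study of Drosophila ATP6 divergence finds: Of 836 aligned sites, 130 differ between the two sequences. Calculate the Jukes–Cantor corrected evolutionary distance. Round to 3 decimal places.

0.174

p = 130/836 ≈ 0.155502.
d = −(3/4) ln(1 − 4p/3) = −0.75 ln(1 − 0.207336) = −0.75 ln(0.792664)
  = −0.75 × (-0.232356) = 0.174267 substitutions/site.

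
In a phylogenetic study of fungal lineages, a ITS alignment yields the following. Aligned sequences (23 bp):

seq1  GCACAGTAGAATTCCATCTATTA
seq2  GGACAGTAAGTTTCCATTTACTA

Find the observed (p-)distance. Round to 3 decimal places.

The sequences differ at 6 of 23 positions (sites 2, 9, 10, 11, 18, 21).
p = 6/23 = 0.260869… ≈ 0.261 (to 3 d.p.).

0.261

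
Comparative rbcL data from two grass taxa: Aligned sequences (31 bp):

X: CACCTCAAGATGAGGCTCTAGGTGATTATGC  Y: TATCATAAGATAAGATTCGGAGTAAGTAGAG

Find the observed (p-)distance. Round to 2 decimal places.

The sequences differ at 15 of 31 positions.
p = 15/31 = 0.483870… ≈ 0.48 (to 2 d.p.).

0.48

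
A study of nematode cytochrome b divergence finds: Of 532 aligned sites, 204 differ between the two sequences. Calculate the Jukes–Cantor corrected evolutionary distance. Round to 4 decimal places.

0.5370

p = 204/532 ≈ 0.383459.
d = −(3/4) ln(1 − 4p/3) = −0.75 ln(1 − 0.511279) = −0.75 ln(0.488721)
  = −0.75 × (-0.715964) = 0.536973 substitutions/site.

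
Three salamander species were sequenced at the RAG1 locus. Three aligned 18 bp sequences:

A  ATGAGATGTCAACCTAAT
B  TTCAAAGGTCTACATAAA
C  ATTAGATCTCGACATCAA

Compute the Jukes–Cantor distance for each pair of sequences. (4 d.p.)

A–B: 7/18 sites differ → p ≈ 0.388889, d = −0.75 ln(1 − 0.518519) = 0.548166 ≈ 0.5482.
A–C: 6/18 sites differ → p ≈ 0.333333, d = −0.75 ln(1 − 0.444444) = 0.440839 ≈ 0.4408.
B–C: 7/18 sites differ → p ≈ 0.388889, d = −0.75 ln(1 − 0.518519) = 0.548166 ≈ 0.5482.

d(A,B) = 0.5482, d(A,C) = 0.4408, d(B,C) = 0.5482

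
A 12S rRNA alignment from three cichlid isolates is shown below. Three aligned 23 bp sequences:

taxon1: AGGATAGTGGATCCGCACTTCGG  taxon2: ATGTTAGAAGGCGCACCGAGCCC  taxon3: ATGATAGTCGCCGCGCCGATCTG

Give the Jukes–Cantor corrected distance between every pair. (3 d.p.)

taxon1–taxon2: 14/23 sites differ → p ≈ 0.608696, d = −0.75 ln(1 − 0.811595) = 1.251871 ≈ 1.252.
taxon1–taxon3: 9/23 sites differ → p ≈ 0.391304, d = −0.75 ln(1 − 0.521739) = 0.553199 ≈ 0.553.
taxon2–taxon3: 8/23 sites differ → p ≈ 0.347826, d = −0.75 ln(1 − 0.463768) = 0.467391 ≈ 0.467.

d(taxon1,taxon2) = 1.252, d(taxon1,taxon3) = 0.553, d(taxon2,taxon3) = 0.467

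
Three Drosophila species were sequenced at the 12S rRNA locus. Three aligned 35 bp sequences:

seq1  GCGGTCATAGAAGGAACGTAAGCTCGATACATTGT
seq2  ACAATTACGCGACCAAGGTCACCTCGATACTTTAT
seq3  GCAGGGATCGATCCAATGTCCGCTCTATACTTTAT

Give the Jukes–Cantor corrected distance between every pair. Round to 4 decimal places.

d(seq1,seq2) = 0.6355, d(seq1,seq3) = 0.5128, d(seq2,seq3) = 0.5128

seq1–seq2: 15/35 sites differ → p ≈ 0.428571, d = −0.75 ln(1 − 0.571428) = 0.635472 ≈ 0.6355.
seq1–seq3: 13/35 sites differ → p ≈ 0.371429, d = −0.75 ln(1 − 0.495239) = 0.512753 ≈ 0.5128.
seq2–seq3: 13/35 sites differ → p ≈ 0.371429, d = −0.75 ln(1 − 0.495239) = 0.512753 ≈ 0.5128.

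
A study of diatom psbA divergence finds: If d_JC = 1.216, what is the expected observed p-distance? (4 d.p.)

0.6018

p = (3/4)(1 − e^(−4d/3)) = 0.75 × (1 − e^(-1.621333)) = 0.75 × (1 − 0.197635) = 0.601774.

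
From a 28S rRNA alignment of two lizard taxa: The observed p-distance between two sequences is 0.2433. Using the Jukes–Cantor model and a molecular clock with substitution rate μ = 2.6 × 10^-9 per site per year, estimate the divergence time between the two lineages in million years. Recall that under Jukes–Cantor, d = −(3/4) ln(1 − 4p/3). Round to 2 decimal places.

56.56

d = −(3/4) ln(1 − 4p/3) = −0.75 ln(1 − 0.3244) = −0.75 ln(0.6756)
  = −0.75 × (-0.392154) = 0.294116 substitutions/site.
Under a molecular clock d = 2μt, so t = d/(2μ) = 0.294116 / (2 × 2.6 × 10^-9) = 56.56 million years.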